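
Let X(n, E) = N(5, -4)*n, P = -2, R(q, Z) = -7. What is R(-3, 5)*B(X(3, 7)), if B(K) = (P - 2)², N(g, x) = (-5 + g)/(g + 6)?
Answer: -112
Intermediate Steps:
N(g, x) = (-5 + g)/(6 + g)
X(n, E) = 0 (X(n, E) = ((-5 + 5)/(6 + 5))*n = (0/11)*n = ((1/11)*0)*n = 0*n = 0)
B(K) = 16 (B(K) = (-2 - 2)² = (-4)² = 16)
R(-3, 5)*B(X(3, 7)) = -7*16 = -112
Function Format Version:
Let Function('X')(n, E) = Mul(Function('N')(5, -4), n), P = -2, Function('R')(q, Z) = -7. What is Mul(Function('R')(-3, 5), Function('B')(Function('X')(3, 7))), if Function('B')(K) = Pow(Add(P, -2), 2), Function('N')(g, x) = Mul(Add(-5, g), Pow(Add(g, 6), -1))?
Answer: -112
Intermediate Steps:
Function('N')(g, x) = Mul(Pow(Add(6, g), -1), Add(-5, g)) (Function('N')(g, x) = Mul(Add(-5, g), Pow(Add(6, g), -1)) = Mul(Pow(Add(6, g), -1), Add(-5, g)))
Function('X')(n, E) = 0 (Function('X')(n, E) = Mul(Mul(Pow(Add(6, 5), -1), Add(-5, 5)), n) = Mul(Mul(Pow(11, -1), 0), n) = Mul(Mul(Rational(1, 11), 0), n) = Mul(0, n) = 0)
Function('B')(K) = 16 (Function('B')(K) = Pow(Add(-2, -2), 2) = Pow(-4, 2) = 16)
Mul(Function('R')(-3, 5), Function('B')(Function('X')(3, 7))) = Mul(-7, 16) = -112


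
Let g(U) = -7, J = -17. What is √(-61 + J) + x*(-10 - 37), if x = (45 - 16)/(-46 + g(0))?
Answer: 1363/53 + I*√78 ≈ 25.717 + 8.8318*I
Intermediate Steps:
x = -29/53 (x = (45 - 16)/(-46 - 7) = 29/(-53) = 29*(-1/53) = -29/53 ≈ -0.54717)
√(-61 + J) + x*(-10 - 37) = √(-61 - 17) - 29*(-10 - 37)/53 = √(-78) - 29/53*(-47) = I*√78 + 1363/53 = 1363/53 + I*√78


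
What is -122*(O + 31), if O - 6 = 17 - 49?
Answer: -610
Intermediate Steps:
O = -26 (O = 6 + (17 - 49) = 6 - 32 = -26)
-122*(O + 31) = -122*(-26 + 31) = -122*5 = -610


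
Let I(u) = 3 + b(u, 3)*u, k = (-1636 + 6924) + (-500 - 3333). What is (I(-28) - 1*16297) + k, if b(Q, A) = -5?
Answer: -14699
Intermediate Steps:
k = 1455 (k = 5288 - 3833 = 1455)
I(u) = 3 - 5*u
(I(-28) - 1*16297) + k = ((3 - 5*(-28)) - 1*16297) + 1455 = ((3 + 140) - 16297) + 1455 = (143 - 16297) + 1455 = -16154 + 1455 = -14699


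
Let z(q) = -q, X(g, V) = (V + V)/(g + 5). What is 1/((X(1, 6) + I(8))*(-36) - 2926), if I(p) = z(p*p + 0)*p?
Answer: 1/15434 ≈ 6.4792e-5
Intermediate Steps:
X(g, V) = 2*V/(5 + g) (X(g, V) = (2*V)/(5 + g) = 2*V/(5 + g))
I(p) = -p³ (I(p) = (-(p*p + 0))*p = (-(p² + 0))*p = (-p²)*p = -p³)
1/((X(1, 6) + I(8))*(-36) - 2926) = 1/((2*6/(5 + 1) - 1*8³)*(-36) - 2926) = 1/((2*6/6 - 1*512)*(-36) - 2926) = 1/((2*6*(⅙) - 512)*(-36) - 2926) = 1/((2 - 512)*(-36) - 2926) = 1/(-510*(-36) - 2926) = 1/(18360 - 2926) = 1/15434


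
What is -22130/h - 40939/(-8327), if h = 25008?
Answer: 419763001/104120808 ≈ 4.0315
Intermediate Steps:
-22130/h - 40939/(-8327) = -22130/25008 - 40939/(-8327) = -22130*1/25008 - 40939*(-1/8327) = -11065/12504 + 40939/8327 = 419763001/104120808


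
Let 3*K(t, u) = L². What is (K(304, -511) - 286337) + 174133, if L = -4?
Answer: -336596/3 ≈ -1.1220e+5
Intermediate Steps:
K(t, u) = 16/3 (K(t, u) = (⅓)*(-4)² = (⅓)*16 = 16/3)
(K(304, -511) - 286337) + 174133 = (16/3 - 286337) + 174133 = -858995/3 + 174133 = -336596/3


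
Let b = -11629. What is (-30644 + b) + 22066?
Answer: -20207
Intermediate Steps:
(-30644 + b) + 22066 = (-30644 - 11629) + 22066 = -42273 + 22066 = -20207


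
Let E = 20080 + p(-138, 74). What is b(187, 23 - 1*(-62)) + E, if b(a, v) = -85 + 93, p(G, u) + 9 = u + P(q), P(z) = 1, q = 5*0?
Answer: 20154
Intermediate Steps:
q = 0
p(G, u) = -8 + u (p(G, u) = -9 + (u + 1) = -9 + (1 + u) = -8 + u)
b(a, v) = 8
E = 20146 (E = 20080 + (-8 + 74) = 20080 + 66 = 20146)
b(187, 23 - 1*(-62)) + E = 8 + 20146 = 20154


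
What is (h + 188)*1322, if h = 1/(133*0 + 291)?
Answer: 72325298/291 ≈ 2.4854e+5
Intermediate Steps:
h = 1/291 (h = 1/(0 + 291) = 1/291 ≈ 0.0034364)
(h + 188)*1322 = (1/291 + 188)*1322 = (54709/291)*1322 = 72325298/291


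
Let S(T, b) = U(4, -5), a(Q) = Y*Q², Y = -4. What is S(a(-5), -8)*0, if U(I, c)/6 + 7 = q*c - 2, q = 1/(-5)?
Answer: 0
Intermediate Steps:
a(Q) = -4*Q²
q = -⅕ ≈ -0.20000
U(I, c) = -54 - 6*c/5 (U(I, c) = -42 + 6*(-c/5 - 2) = -42 + 6*(-2 - c/5) = -42 + (-12 - 6*c/5) = -54 - 6*c/5)
S(T, b) = -48 (S(T, b) = -54 - 6/5*(-5) = -54 + 6 = -48)
S(a(-5), -8)*0 = -48*0 = 0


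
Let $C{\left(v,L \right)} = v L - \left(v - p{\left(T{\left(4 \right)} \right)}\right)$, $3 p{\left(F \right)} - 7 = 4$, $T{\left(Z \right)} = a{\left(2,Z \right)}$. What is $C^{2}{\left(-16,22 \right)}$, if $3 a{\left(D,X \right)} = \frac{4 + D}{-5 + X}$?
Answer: $\frac{994009}{9} \approx 1.1045 \cdot 10^{5}$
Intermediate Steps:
$a{\left(D,X \right)} = \frac{4 + D}{3 \left(-5 + X\right)}$ ($a{\left(D,X \right)} = \frac{\left(4 + D\right) \frac{1}{-5 + X}}{3} = \frac{\frac{1}{-5 + X} \left(4 + D\right)}{3} = \frac{4 + D}{3 \left(-5 + X\right)}$)
$T{\left(Z \right)} = \frac{2}{-5 + Z}$ ($T{\left(Z \right)} = \frac{4 + 2}{3 \left(-5 + Z\right)} = \frac{1}{3} \frac{1}{-5 + Z} 6 = \frac{2}{-5 + Z}$)
$p{\left(F \right)} = \frac{11}{3}$ ($p{\left(F \right)} = \frac{7}{3} + \frac{1}{3} \cdot 4 = \frac{7}{3} + \frac{4}{3} = \frac{11}{3}$)
$C{\left(v,L \right)} = \frac{11}{3} - v + L v$ ($C{\left(v,L \right)} = v L - \left(- \frac{11}{3} + v\right) = L v - \left(- \frac{11}{3} + v\right) = \frac{11}{3} - v + L v$)
$C^{2}{\left(-16,22 \right)} = \left(\frac{11}{3} - -16 + 22 \left(-16\right)\right)^{2} = \left(\frac{11}{3} + 16 - 352\right)^{2} = \left(- \frac{997}{3}\right)^{2} = \frac{994009}{9}$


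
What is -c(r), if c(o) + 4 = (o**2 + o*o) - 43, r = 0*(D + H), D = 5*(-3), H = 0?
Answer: 47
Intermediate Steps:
D = -15
r = 0 (r = 0*(-15 + 0) = 0*(-15) = 0)
c(o) = -47 + 2*o**2 (c(o) = -4 + ((o**2 + o*o) - 43) = -4 + ((o**2 + o**2) - 43) = -4 + (2*o**2 - 43) = -4 + (-43 + 2*o**2) = -47 + 2*o**2)
-c(r) = -(-47 + 2*0**2) = -(-47 + 2*0) = -(-47 + 0) = -1*(-47) = 47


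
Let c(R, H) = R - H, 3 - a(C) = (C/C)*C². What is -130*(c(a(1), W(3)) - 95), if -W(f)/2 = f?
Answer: 11310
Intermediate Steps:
a(C) = 3 - C² (a(C) = 3 - C/C*C² = 3 - C²)
W(f) = -2*f
-130*(c(a(1), W(3)) - 95) = -130*(((3 - 1*1²) - (-2)*3) - 95) = -130*(((3 - 1*1) - 1*(-6)) - 95) = -130*(((3 - 1) + 6) - 95) = -130*((2 + 6) - 95) = -130*(8 - 95) = -130*(-87) = 11310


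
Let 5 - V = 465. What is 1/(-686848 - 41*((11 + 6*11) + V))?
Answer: -1/671145 ≈ -1.4900e-6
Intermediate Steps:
V = -460 (V = 5 - 1*465 = 5 - 465 = -460)
1/(-686848 - 41*((11 + 6*11) + V)) = 1/(-686848 - 41*((11 + 6*11) - 460)) = 1/(-686848 - 41*((11 + 66) - 460)) = 1/(-686848 - 41*(77 - 460)) = 1/(-686848 - 41*(-383)) = 1/(-686848 + 15703) = 1/(-671145) = -1/671145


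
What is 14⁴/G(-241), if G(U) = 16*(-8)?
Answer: -2401/8 ≈ -300.13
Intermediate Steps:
G(U) = -128
14⁴/G(-241) = 14⁴/(-128) = 38416*(-1/128) = -2401/8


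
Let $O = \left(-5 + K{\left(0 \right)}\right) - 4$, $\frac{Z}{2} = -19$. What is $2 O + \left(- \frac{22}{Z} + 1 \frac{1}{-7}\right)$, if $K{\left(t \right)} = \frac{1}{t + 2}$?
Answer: $- \frac{2203}{133} \approx -16.564$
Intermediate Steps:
$Z = -38$ ($Z = 2 \left(-19\right) = -38$)
$K{\left(t \right)} = \frac{1}{2 + t}$
$O = - \frac{17}{2}$ ($O = \left(-5 + \frac{1}{2 + 0}\right) - 4 = \left(-5 + \frac{1}{2}\right) - 4 = - \frac{9}{2} - 4 = - \frac{17}{2} \approx -8.5$)
$2 O + \left(- \frac{22}{Z} + 1 \frac{1}{-7}\right) = 2 \left(- \frac{17}{2}\right) + \left(- \frac{22}{-38} + 1 \frac{1}{-7}\right) = -17 + \left(\left(-22\right) \left(- \frac{1}{38}\right) + 1 \left(- \frac{1}{7}\right)\right) = -17 + \left(\frac{11}{19} - \frac{1}{7}\right) = -17 + \frac{58}{133} = - \frac{2203}{133}$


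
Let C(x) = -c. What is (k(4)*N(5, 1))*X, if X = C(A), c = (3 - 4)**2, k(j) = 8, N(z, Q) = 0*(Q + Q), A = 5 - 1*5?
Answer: 0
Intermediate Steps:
A = 0 (A = 5 - 5 = 0)
N(z, Q) = 0 (N(z, Q) = 0*(2*Q) = 0)
c = 1 (c = (-1)**2 = 1)
C(x) = -1 (C(x) = -1*1 = -1)
X = -1
(k(4)*N(5, 1))*X = (8*0)*(-1) = 0*(-1) = 0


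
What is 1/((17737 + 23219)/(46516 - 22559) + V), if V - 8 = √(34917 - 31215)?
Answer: -2786342842/1035304787227 + 573937849*√3702/2070609574454 ≈ 0.014174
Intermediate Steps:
V = 8 + √3702 (V = 8 + √(34917 - 31215) = 8 + √3702 ≈ 68.844)
1/((17737 + 23219)/(46516 - 22559) + V) = 1/((17737 + 23219)/(46516 - 22559) + (8 + √3702)) = 1/(40956/23957 + (8 + √3702)) = 1/(232612/23957 + √3702)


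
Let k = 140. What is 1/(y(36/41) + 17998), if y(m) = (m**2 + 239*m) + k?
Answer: 1681/30844038 ≈ 5.4500e-5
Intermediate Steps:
y(m) = 140 + m**2 + 239*m (y(m) = (m**2 + 239*m) + 140 = 140 + m**2 + 239*m)
1/(y(36/41) + 17998) = 1/((140 + (36/41)**2 + 239*(36/41)) + 17998) = 1/((140 + 1296/1681 + 8604/41) + 17998) = 1/(589400/1681 + 17998) = 1/(30844038/1681) = 1681/30844038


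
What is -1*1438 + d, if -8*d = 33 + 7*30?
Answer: -11747/8 ≈ -1468.4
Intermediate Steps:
d = -243/8 (d = -(33 + 7*30)/8 = -(33 + 210)/8 = -⅛*243 = -243/8 ≈ -30.375)
-1*1438 + d = -1*1438 - 243/8 = -1438 - 243/8 = -11747/8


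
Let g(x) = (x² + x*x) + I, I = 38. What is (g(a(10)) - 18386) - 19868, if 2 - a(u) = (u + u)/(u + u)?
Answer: -38214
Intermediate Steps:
a(u) = 1 (a(u) = 2 - (u + u)/(u + u) = 2 - 2*u/(2*u) = 2 - 2*u*1/(2*u) = 2 - 1*1 = 2 - 1 = 1)
g(x) = 38 + 2*x² (g(x) = (x² + x*x) + 38 = (x² + x²) + 38 = 2*x² + 38 = 38 + 2*x²)
(g(a(10)) - 18386) - 19868 = ((38 + 2*1²) - 18386) - 19868 = ((38 + 2*1) - 18386) - 19868 = ((38 + 2) - 18386) - 19868 = (40 - 18386) - 19868 = -18346 - 19868 = -38214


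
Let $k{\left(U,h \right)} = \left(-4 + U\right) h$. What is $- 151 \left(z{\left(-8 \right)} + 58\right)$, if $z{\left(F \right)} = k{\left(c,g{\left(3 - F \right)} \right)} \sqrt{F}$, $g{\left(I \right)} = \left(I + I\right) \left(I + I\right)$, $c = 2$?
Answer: $-8758 + 292336 i \sqrt{2} \approx -8758.0 + 4.1343 \cdot 10^{5} i$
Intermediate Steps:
$g{\left(I \right)} = 4 I^{2}$ ($g{\left(I \right)} = 2 I 2 I = 4 I^{2}$)
$k{\left(U,h \right)} = h \left(-4 + U\right)$
$z{\left(F \right)} = - 8 \sqrt{F} \left(3 - F\right)^{2}$ ($z{\left(F \right)} = 4 \left(3 - F\right)^{2} \left(-4 + 2\right) \sqrt{F} = 4 \left(3 - F\right)^{2} \left(-2\right) \sqrt{F} = - 8 \left(3 - F\right)^{2} \sqrt{F} = - 8 \sqrt{F} \left(3 - F\right)^{2}$)
$- 151 \left(z{\left(-8 \right)} + 58\right) = - 151 \left(- 8 \sqrt{-8} \left(-3 - 8\right)^{2} + 58\right) = - 151 \left(- 8 \cdot 2 i \sqrt{2} \left(-11\right)^{2} + 58\right) = - 151 \left(\left(-8\right) 2 i \sqrt{2} \cdot 121 + 58\right) = - 151 \left(- 1936 i \sqrt{2} + 58\right) = - 151 \left(58 - 1936 i \sqrt{2}\right) = -8758 + 292336 i \sqrt{2}$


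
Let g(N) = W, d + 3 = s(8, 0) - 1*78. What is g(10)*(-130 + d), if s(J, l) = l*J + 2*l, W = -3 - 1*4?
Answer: 1477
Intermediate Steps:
W = -7 (W = -3 - 4 = -7)
s(J, l) = 2*l + J*l (s(J, l) = J*l + 2*l = 2*l + J*l)
d = -81 (d = -3 + (0*(2 + 8) - 1*78) = -3 + (0*10 - 78) = -3 + (0 - 78) = -3 - 78 = -81)
g(N) = -7
g(10)*(-130 + d) = -7*(-130 - 81) = -7*(-211) = 1477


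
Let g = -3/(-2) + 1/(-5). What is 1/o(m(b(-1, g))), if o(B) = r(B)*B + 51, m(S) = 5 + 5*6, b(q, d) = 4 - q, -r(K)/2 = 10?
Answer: -1/649 ≈ -0.0015408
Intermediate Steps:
r(K) = -20 (r(K) = -2*10 = -20)
g = 13/10 (g = -3*(-½) + 1*(-⅕) = 3/2 - ⅕ = 13/10 ≈ 1.3000)
m(S) = 35 (m(S) = 5 + 30 = 35)
o(B) = 51 - 20*B (o(B) = -20*B + 51 = 51 - 20*B)
1/o(m(b(-1, g))) = 1/(51 - 20*35) = 1/(51 - 700) = 1/(-649) = -1/649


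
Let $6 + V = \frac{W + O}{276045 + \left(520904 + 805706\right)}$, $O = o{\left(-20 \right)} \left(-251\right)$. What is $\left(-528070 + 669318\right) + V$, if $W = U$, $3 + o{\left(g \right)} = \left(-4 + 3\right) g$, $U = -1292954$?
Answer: $\frac{226360900289}{1602655} \approx 1.4124 \cdot 10^{5}$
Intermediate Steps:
$o{\left(g \right)} = -3 - g$ ($o{\left(g \right)} = -3 + \left(-4 + 3\right) g = -3 - g$)
$W = -1292954$
$O = -4267$ ($O = \left(-3 - -20\right) \left(-251\right) = \left(-3 + 20\right) \left(-251\right) = 17 \left(-251\right) = -4267$)
$V = - \frac{10913151}{1602655}$ ($V = -6 + \frac{-1292954 - 4267}{276045 + \left(520904 + 805706\right)} = -6 - \frac{1297221}{276045 + 1326610} = -6 - \frac{1297221}{1602655} = - \frac{10913151}{1602655} \approx -6.8094$)
$\left(-528070 + 669318\right) + V = \left(-528070 + 669318\right) - \frac{10913151}{1602655} = 141248 - \frac{10913151}{1602655} = \frac{226360900289}{1602655}$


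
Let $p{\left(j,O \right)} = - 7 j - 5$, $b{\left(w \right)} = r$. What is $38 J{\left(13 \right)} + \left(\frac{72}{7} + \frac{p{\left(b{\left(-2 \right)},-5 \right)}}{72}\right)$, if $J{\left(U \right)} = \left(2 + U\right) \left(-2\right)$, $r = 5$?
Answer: $- \frac{71207}{63} \approx -1130.3$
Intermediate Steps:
$b{\left(w \right)} = 5$
$p{\left(j,O \right)} = -5 - 7 j$
$J{\left(U \right)} = -4 - 2 U$
$38 J{\left(13 \right)} + \left(\frac{72}{7} + \frac{p{\left(b{\left(-2 \right)},-5 \right)}}{72}\right) = 38 \left(-4 - 26\right) + \left(\frac{72}{7} + \frac{-5 - 35}{72}\right) = 38 \left(-4 - 26\right) + \left(72 \cdot \frac{1}{7} + \left(-5 - 35\right) \frac{1}{72}\right) = 38 \left(-30\right) + \left(\frac{72}{7} - \frac{5}{9}\right) = -1140 + \left(\frac{72}{7} - \frac{5}{9}\right) = -1140 + \frac{613}{63} = - \frac{71207}{63}$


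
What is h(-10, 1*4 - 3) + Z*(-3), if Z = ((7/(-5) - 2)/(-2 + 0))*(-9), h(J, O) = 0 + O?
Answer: 469/10 ≈ 46.900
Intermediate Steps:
h(J, O) = O
Z = -153/10 (Z = ((7*(-⅕) - 2)/(-2))*(-9) = ((-7/5 - 2)*(-½))*(-9) = -17/5*(-½)*(-9) = (17/10)*(-9) = -153/10 ≈ -15.300)
h(-10, 1*4 - 3) + Z*(-3) = (1*4 - 3) - 153/10*(-3) = (4 - 3) + 459/10 = 1 + 459/10 = 469/10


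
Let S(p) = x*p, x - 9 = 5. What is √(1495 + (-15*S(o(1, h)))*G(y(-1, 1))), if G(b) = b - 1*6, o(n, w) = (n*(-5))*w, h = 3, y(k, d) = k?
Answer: I*√20555 ≈ 143.37*I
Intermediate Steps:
x = 14 (x = 9 + 5 = 14)
o(n, w) = -5*n*w (o(n, w) = (-5*n)*w = -5*n*w)
S(p) = 14*p
G(b) = -6 + b (G(b) = b - 6 = -6 + b)
√(1495 + (-15*S(o(1, h)))*G(y(-1, 1))) = √(1495 + (-210*(-5*1*3))*(-6 - 1)) = √(1495 - 210*(-15)*(-7)) = √(1495 - 15*(-210)*(-7)) = √(1495 + 3150*(-7)) = √(1495 - 22050) = √(-20555) = I*√20555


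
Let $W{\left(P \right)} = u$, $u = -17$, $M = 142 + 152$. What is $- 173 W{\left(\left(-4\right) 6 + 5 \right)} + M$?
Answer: $3235$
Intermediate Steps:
$M = 294$
$W{\left(P \right)} = -17$
$- 173 W{\left(\left(-4\right) 6 + 5 \right)} + M = \left(-173\right) \left(-17\right) + 294 = 2941 + 294 = 3235$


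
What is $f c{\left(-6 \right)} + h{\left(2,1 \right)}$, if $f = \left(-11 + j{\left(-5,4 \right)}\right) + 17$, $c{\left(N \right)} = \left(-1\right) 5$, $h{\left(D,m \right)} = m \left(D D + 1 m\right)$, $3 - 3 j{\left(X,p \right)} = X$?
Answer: $- \frac{115}{3} \approx -38.333$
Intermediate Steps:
$j{\left(X,p \right)} = 1 - \frac{X}{3}$
$h{\left(D,m \right)} = m \left(m + D^{2}\right)$ ($h{\left(D,m \right)} = m \left(D^{2} + m\right) = m \left(m + D^{2}\right)$)
$c{\left(N \right)} = -5$
$f = \frac{26}{3}$ ($f = \left(-11 + \left(1 - - \frac{5}{3}\right)\right) + 17 = \left(-11 + \left(1 + \frac{5}{3}\right)\right) + 17 = \left(-11 + \frac{8}{3}\right) + 17 = - \frac{25}{3} + 17 = \frac{26}{3} \approx 8.6667$)
$f c{\left(-6 \right)} + h{\left(2,1 \right)} = \frac{26}{3} \left(-5\right) + 1 \left(1 + 2^{2}\right) = - \frac{130}{3} + 1 \left(1 + 4\right) = - \frac{130}{3} + 1 \cdot 5 = - \frac{130}{3} + 5 = - \frac{115}{3}$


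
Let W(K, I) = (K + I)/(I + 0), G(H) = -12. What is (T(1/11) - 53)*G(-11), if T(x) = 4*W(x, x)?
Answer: 540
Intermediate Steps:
W(K, I) = (I + K)/I
T(x) = 8 (T(x) = 4*((x + x)/x) = 4*((2*x)/x) = 4*2 = 8)
(T(1/11) - 53)*G(-11) = (8 - 53)*(-12) = -45*(-12) = 540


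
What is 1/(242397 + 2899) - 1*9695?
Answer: -2378144719/245296 ≈ -9695.0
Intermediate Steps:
1/(242397 + 2899) - 1*9695 = 1/245296 - 9695 = -2378144719/245296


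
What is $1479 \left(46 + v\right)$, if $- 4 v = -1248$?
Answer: $529482$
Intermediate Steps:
$v = 312$ ($v = \left(- \frac{1}{4}\right) \left(-1248\right) = 312$)
$1479 \left(46 + v\right) = 1479 \left(46 + 312\right) = 1479 \cdot 358 = 529482$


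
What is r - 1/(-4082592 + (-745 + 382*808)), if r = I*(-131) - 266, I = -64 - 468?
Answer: 262061003107/3774681 ≈ 69426.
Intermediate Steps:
I = -532
r = 69426 (r = -532*(-131) - 266 = 69692 - 266 = 69426)
r - 1/(-4082592 + (-745 + 382*808)) = 69426 - 1/(-4082592 + (-745 + 382*808)) = 69426 - 1/(-4082592 + (-745 + 308656)) = 69426 - 1/(-4082592 + 307911) = 69426 - 1/(-3774681) = 69426 - 1*(-1/3774681) = 69426 + 1/3774681 = 262061003107/3774681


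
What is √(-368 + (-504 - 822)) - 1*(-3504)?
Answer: 3504 + 11*I*√14 ≈ 3504.0 + 41.158*I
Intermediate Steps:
√(-368 + (-504 - 822)) - 1*(-3504) = √(-368 - 1326) + 3504 = √(-1694) + 3504 = 11*I*√14 + 3504 = 3504 + 11*I*√14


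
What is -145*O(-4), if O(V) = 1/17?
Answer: -145/17 ≈ -8.5294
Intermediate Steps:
O(V) = 1/17
-145*O(-4) = -145*1/17 = -145/17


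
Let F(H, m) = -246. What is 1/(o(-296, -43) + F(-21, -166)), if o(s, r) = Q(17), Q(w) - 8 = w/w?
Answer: -1/237 ≈ -0.0042194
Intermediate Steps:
Q(w) = 9 (Q(w) = 8 + w/w = 8 + 1 = 9)
o(s, r) = 9
1/(o(-296, -43) + F(-21, -166)) = 1/(9 - 246) = 1/(-237) = -1/237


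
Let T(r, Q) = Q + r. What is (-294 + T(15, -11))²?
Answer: 84100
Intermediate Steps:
(-294 + T(15, -11))² = (-294 + (-11 + 15))² = (-294 + 4)² = (-290)² = 84100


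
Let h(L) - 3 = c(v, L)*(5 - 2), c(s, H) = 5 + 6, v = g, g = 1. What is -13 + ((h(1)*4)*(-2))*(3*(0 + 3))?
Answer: -2605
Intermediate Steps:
v = 1
c(s, H) = 11
h(L) = 36 (h(L) = 3 + 11*(5 - 2) = 3 + 11*3 = 3 + 33 = 36)
-13 + ((h(1)*4)*(-2))*(3*(0 + 3)) = -13 + ((36*4)*(-2))*(3*(0 + 3)) = -13 + (144*(-2))*(3*3) = -13 - 288*9 = -13 - 2592 = -2605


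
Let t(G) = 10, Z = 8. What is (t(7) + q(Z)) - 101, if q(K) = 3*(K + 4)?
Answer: -55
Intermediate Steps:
q(K) = 12 + 3*K (q(K) = 3*(4 + K) = 12 + 3*K)
(t(7) + q(Z)) - 101 = (10 + (12 + 3*8)) - 101 = (10 + (12 + 24)) - 101 = (10 + 36) - 101 = 46 - 101 = -55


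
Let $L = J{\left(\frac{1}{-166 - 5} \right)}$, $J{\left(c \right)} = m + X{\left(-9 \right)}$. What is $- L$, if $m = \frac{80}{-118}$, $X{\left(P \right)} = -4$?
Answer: $\frac{276}{59} \approx 4.678$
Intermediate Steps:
$m = - \frac{40}{59}$ ($m = 80 \left(- \frac{1}{118}\right) = - \frac{40}{59} \approx -0.67797$)
$J{\left(c \right)} = - \frac{276}{59}$ ($J{\left(c \right)} = - \frac{40}{59} - 4 = - \frac{276}{59}$)
$L = - \frac{276}{59} \approx -4.678$
$- L = \left(-1\right) \left(- \frac{276}{59}\right) = \frac{276}{59}$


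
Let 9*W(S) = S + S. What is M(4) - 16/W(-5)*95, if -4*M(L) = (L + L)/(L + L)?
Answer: 5471/4 ≈ 1367.8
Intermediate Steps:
W(S) = 2*S/9 (W(S) = (S + S)/9 = (2*S)/9 = 2*S/9)
M(L) = -1/4 (M(L) = -(L + L)/(4*(L + L)) = -2*L/(4*(2*L)) = -2*L*1/(2*L)/4 = -1/4*1 = -1/4)
M(4) - 16/W(-5)*95 = -1/4 - 16/((2/9)*(-5))*95 = -1/4 - 16/(-10/9)*95 = -1/4 - 16*(-9/10)*95 = -1/4 + (72/5)*95 = -1/4 + 1368 = 5471/4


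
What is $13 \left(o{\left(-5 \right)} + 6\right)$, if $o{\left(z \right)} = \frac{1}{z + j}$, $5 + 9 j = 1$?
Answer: $\frac{3705}{49} \approx 75.612$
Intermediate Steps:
$j = - \frac{4}{9}$ ($j = - \frac{5}{9} + \frac{1}{9} \cdot 1 = - \frac{5}{9} + \frac{1}{9} = - \frac{4}{9} \approx -0.44444$)
$o{\left(z \right)} = \frac{1}{- \frac{4}{9} + z}$ ($o{\left(z \right)} = \frac{1}{z - \frac{4}{9}} = \frac{1}{- \frac{4}{9} + z}$)
$13 \left(o{\left(-5 \right)} + 6\right) = 13 \left(\frac{9}{-4 + 9 \left(-5\right)} + 6\right) = 13 \left(\frac{9}{-4 - 45} + 6\right) = 13 \left(\frac{9}{-49} + 6\right) = 13 \left(9 \left(- \frac{1}{49}\right) + 6\right) = 13 \left(- \frac{9}{49} + 6\right) = 13 \cdot \frac{285}{49} = \frac{3705}{49}$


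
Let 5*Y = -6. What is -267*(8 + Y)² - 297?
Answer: -316077/25 ≈ -12643.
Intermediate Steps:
Y = -6/5 (Y = (⅕)*(-6) = -6/5 ≈ -1.2000)
-267*(8 + Y)² - 297 = -267*(8 - 6/5)² - 297 = -267*(34/5)² - 297 = -267*1156/25 - 297 = -308652/25 - 297 = -316077/25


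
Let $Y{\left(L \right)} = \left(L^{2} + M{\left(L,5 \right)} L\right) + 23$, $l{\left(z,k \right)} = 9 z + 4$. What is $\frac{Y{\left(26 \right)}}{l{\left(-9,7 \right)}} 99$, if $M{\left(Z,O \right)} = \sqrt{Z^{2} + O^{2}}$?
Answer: $- \frac{6291}{7} - \frac{234 \sqrt{701}}{7} \approx -1783.8$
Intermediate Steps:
$M{\left(Z,O \right)} = \sqrt{O^{2} + Z^{2}}$
$l{\left(z,k \right)} = 4 + 9 z$
$Y{\left(L \right)} = 23 + L^{2} + L \sqrt{25 + L^{2}}$ ($Y{\left(L \right)} = \left(L^{2} + \sqrt{5^{2} + L^{2}} L\right) + 23 = \left(L^{2} + \sqrt{25 + L^{2}} L\right) + 23 = \left(L^{2} + L \sqrt{25 + L^{2}}\right) + 23 = 23 + L^{2} + L \sqrt{25 + L^{2}}$)
$\frac{Y{\left(26 \right)}}{l{\left(-9,7 \right)}} 99 = \frac{23 + 26^{2} + 26 \sqrt{25 + 26^{2}}}{4 + 9 \left(-9\right)} 99 = \frac{23 + 676 + 26 \sqrt{25 + 676}}{4 - 81} \cdot 99 = \frac{23 + 676 + 26 \sqrt{701}}{-77} \cdot 99 = \left(699 + 26 \sqrt{701}\right) \left(- \frac{1}{77}\right) 99 = \left(- \frac{699}{77} - \frac{26 \sqrt{701}}{77}\right) 99 = - \frac{6291}{7} - \frac{234 \sqrt{701}}{7}$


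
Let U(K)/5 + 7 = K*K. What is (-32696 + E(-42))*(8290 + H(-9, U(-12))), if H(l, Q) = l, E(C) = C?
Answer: -271103378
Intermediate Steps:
U(K) = -35 + 5*K² (U(K) = -35 + 5*(K*K) = -35 + 5*K²)
(-32696 + E(-42))*(8290 + H(-9, U(-12))) = (-32696 - 42)*(8290 - 9) = -32738*8281 = -271103378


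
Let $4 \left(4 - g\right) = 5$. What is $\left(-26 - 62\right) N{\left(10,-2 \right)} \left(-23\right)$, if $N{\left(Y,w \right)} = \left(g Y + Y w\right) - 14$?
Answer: $-13156$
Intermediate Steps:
$g = \frac{11}{4}$ ($g = 4 - \frac{5}{4} = \frac{11}{4} \approx 2.75$)
$N{\left(Y,w \right)} = -14 + \frac{11 Y}{4} + Y w$ ($N{\left(Y,w \right)} = \left(\frac{11 Y}{4} + Y w\right) - 14 = -14 + \frac{11 Y}{4} + Y w$)
$\left(-26 - 62\right) N{\left(10,-2 \right)} \left(-23\right) = \left(-26 - 62\right) \left(-14 + \frac{11}{4} \cdot 10 + 10 \left(-2\right)\right) \left(-23\right) = - 88 \left(-14 + \frac{55}{2} - 20\right) \left(-23\right) = \left(-88\right) \left(- \frac{13}{2}\right) \left(-23\right) = 572 \left(-23\right) = -13156$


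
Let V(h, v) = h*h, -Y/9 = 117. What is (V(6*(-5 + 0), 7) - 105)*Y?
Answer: -837135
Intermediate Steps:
Y = -1053 (Y = -9*117 = -1053)
V(h, v) = h**2
(V(6*(-5 + 0), 7) - 105)*Y = ((6*(-5 + 0))**2 - 105)*(-1053) = ((6*(-5))**2 - 105)*(-1053) = ((-30)**2 - 105)*(-1053) = (900 - 105)*(-1053) = 795*(-1053) = -837135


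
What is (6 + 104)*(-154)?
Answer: -16940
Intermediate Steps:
(6 + 104)*(-154) = 110*(-154) = -16940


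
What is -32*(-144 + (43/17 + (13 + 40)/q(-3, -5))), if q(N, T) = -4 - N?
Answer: 105792/17 ≈ 6223.1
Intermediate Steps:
-32*(-144 + (43/17 + (13 + 40)/q(-3, -5))) = -32*(-144 + (43/17 + (13 + 40)/(-4 - 1*(-3)))) = -32*(-144 + (43*(1/17) + 53/(-4 + 3))) = -32*(-144 + (43/17 + 53/(-1))) = -32*(-144 + (43/17 + 53*(-1))) = -32*(-144 + (43/17 - 53)) = -32*(-144 - 858/17) = -32*(-3306/17) = 105792/17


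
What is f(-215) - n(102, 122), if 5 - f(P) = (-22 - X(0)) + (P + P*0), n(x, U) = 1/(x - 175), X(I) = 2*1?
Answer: 17813/73 ≈ 244.01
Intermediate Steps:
X(I) = 2
n(x, U) = 1/(-175 + x)
f(P) = 29 - P (f(P) = 5 - ((-22 - 1*2) + (P + P*0)) = 5 - ((-22 - 2) + (P + 0)) = 5 - (-24 + P) = 5 + (24 - P) = 29 - P)
f(-215) - n(102, 122) = (29 - 1*(-215)) - 1/(-175 + 102) = (29 + 215) - 1/(-73) = 244 - 1*(-1/73) = 244 + 1/73 = 17813/73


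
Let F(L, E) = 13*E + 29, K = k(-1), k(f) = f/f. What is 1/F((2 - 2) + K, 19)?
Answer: 1/276 ≈ 0.0036232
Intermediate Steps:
k(f) = 1
K = 1
F(L, E) = 29 + 13*E
1/F((2 - 2) + K, 19) = 1/(29 + 13*19) = 1/(29 + 247) = 1/276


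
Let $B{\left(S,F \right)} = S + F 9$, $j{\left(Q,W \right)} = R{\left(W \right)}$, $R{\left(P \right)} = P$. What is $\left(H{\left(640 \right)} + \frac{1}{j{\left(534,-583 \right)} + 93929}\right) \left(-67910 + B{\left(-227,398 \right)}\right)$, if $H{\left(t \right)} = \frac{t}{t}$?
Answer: $- \frac{6026015585}{93346} \approx -64556.0$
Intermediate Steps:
$j{\left(Q,W \right)} = W$
$H{\left(t \right)} = 1$
$B{\left(S,F \right)} = S + 9 F$
$\left(H{\left(640 \right)} + \frac{1}{j{\left(534,-583 \right)} + 93929}\right) \left(-67910 + B{\left(-227,398 \right)}\right) = \left(1 + \frac{1}{-583 + 93929}\right) \left(-67910 + \left(-227 + 9 \cdot 398\right)\right) = \left(1 + \frac{1}{93346}\right) \left(-67910 + \left(-227 + 3582\right)\right) = \left(1 + \frac{1}{93346}\right) \left(-67910 + 3355\right) = \frac{93347}{93346} \left(-64555\right) = - \frac{6026015585}{93346}$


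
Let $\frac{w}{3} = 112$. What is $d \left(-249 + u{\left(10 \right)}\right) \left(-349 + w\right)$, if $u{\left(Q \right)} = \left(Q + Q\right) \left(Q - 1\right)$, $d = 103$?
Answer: $92391$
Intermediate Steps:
$u{\left(Q \right)} = 2 Q \left(-1 + Q\right)$
$w = 336$ ($w = 3 \cdot 112 = 336$)
$d \left(-249 + u{\left(10 \right)}\right) \left(-349 + w\right) = 103 \left(-249 + 2 \cdot 10 \left(-1 + 10\right)\right) \left(-349 + 336\right) = 103 \left(-249 + 2 \cdot 10 \cdot 9\right) \left(-13\right) = 103 \left(-249 + 180\right) \left(-13\right) = 103 \left(\left(-69\right) \left(-13\right)\right) = 103 \cdot 897 = 92391$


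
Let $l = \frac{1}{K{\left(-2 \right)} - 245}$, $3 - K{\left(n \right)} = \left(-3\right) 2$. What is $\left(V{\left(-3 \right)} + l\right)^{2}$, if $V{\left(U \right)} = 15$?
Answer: $\frac{12524521}{55696} \approx 224.87$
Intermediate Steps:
$K{\left(n \right)} = 9$ ($K{\left(n \right)} = 3 - \left(-3\right) 2 = 3 - -6 = 3 + 6 = 9$)
$l = - \frac{1}{236}$ ($l = \frac{1}{9 - 245} = \frac{1}{-236} = - \frac{1}{236} \approx -0.0042373$)
$\left(V{\left(-3 \right)} + l\right)^{2} = \left(15 - \frac{1}{236}\right)^{2} = \left(\frac{3539}{236}\right)^{2} = \frac{12524521}{55696}$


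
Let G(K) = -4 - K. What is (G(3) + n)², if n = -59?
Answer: 4356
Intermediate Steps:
(G(3) + n)² = ((-4 - 1*3) - 59)² = ((-4 - 3) - 59)² = (-7 - 59)² = (-66)² = 4356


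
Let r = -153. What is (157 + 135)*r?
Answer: -44676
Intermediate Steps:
(157 + 135)*r = (157 + 135)*(-153) = 292*(-153) = -44676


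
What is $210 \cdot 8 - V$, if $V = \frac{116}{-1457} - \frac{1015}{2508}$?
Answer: $\frac{6140751863}{3654156} \approx 1680.5$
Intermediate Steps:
$V = - \frac{1769783}{3654156}$ ($V = 116 \left(- \frac{1}{1457}\right) - \frac{1015}{2508} = - \frac{116}{1457} - \frac{1015}{2508} = - \frac{1769783}{3654156} \approx -0.48432$)
$210 \cdot 8 - V = 210 \cdot 8 - - \frac{1769783}{3654156} = 1680 + \frac{1769783}{3654156} = \frac{6140751863}{3654156}$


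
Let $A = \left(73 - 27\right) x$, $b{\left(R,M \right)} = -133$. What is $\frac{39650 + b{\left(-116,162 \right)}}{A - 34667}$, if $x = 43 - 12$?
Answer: $- \frac{39517}{33241} \approx -1.1888$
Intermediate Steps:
$x = 31$
$A = 1426$ ($A = \left(73 - 27\right) 31 = 46 \cdot 31 = 1426$)
$\frac{39650 + b{\left(-116,162 \right)}}{A - 34667} = \frac{39650 - 133}{1426 - 34667} = \frac{39517}{-33241} = 39517 \left(- \frac{1}{33241}\right) = - \frac{39517}{33241}$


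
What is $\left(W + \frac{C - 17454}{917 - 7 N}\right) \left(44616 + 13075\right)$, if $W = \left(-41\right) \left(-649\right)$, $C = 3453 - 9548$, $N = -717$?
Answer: $\frac{9110993960225}{5936} \approx 1.5349 \cdot 10^{9}$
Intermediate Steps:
$C = -6095$ ($C = 3453 - 9548 = -6095$)
$W = 26609$
$\left(W + \frac{C - 17454}{917 - 7 N}\right) \left(44616 + 13075\right) = \left(26609 + \frac{-6095 - 17454}{917 - -5019}\right) \left(44616 + 13075\right) = \left(26609 - \frac{23549}{917 + 5019}\right) 57691 = \left(26609 - \frac{23549}{5936}\right) 57691 = \frac{157927475}{5936} \cdot 57691 = \frac{9110993960225}{5936}$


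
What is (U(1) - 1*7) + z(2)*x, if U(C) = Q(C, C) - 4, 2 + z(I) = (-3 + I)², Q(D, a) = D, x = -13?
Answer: 3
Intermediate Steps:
z(I) = -2 + (-3 + I)²
U(C) = -4 + C (U(C) = C - 4 = -4 + C)
(U(1) - 1*7) + z(2)*x = ((-4 + 1) - 1*7) + (-2 + (-3 + 2)²)*(-13) = (-3 - 7) + (-2 + (-1)²)*(-13) = -10 + (-2 + 1)*(-13) = -10 - 1*(-13) = -10 + 13 = 3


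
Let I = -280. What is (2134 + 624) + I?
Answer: 2478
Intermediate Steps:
(2134 + 624) + I = (2134 + 624) - 280 = 2758 - 280 = 2478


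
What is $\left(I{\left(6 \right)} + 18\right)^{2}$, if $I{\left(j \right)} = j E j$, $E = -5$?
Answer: $26244$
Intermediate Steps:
$I{\left(j \right)} = - 5 j^{2}$ ($I{\left(j \right)} = j \left(-5\right) j = - 5 j j = - 5 j^{2}$)
$\left(I{\left(6 \right)} + 18\right)^{2} = \left(- 5 \cdot 6^{2} + 18\right)^{2} = \left(\left(-5\right) 36 + 18\right)^{2} = \left(-180 + 18\right)^{2} = \left(-162\right)^{2} = 26244$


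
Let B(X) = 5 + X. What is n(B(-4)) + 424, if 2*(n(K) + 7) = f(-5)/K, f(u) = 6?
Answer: 420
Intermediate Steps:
n(K) = -7 + 3/K (n(K) = -7 + (6/K)/2 = -7 + 3/K)
n(B(-4)) + 424 = (-7 + 3/(5 - 4)) + 424 = (-7 + 3/1) + 424 = (-7 + 3*1) + 424 = (-7 + 3) + 424 = -4 + 424 = 420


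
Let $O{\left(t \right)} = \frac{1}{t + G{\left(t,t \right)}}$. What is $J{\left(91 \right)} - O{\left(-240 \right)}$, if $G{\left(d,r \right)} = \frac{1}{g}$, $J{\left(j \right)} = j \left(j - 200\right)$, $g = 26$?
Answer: $- \frac{61884615}{6239} \approx -9919.0$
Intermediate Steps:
$J{\left(j \right)} = j \left(-200 + j\right)$
$G{\left(d,r \right)} = \frac{1}{26}$
$O{\left(t \right)} = \frac{1}{\frac{1}{26} + t}$ ($O{\left(t \right)} = \frac{1}{t + \frac{1}{26}} = \frac{1}{\frac{1}{26} + t}$)
$J{\left(91 \right)} - O{\left(-240 \right)} = 91 \left(-200 + 91\right) - \frac{26}{1 + 26 \left(-240\right)} = 91 \left(-109\right) - \frac{26}{1 - 6240} = -9919 - \frac{26}{-6239} = -9919 - 26 \left(- \frac{1}{6239}\right) = -9919 - - \frac{26}{6239} = -9919 + \frac{26}{6239} = - \frac{61884615}{6239}$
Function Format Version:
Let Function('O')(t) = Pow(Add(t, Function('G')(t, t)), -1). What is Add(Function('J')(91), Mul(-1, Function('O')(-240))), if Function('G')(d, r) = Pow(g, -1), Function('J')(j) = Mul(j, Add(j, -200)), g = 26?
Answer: Rational(-61884615, 6239) ≈ -9919.0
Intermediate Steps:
Function('J')(j) = Mul(j, Add(-200, j))
Function('G')(d, r) = Rational(1, 26) (Function('G')(d, r) = Pow(26, -1) = Rational(1, 26))
Function('O')(t) = Pow(Add(Rational(1, 26), t), -1) (Function('O')(t) = Pow(Add(t, Rational(1, 26)), -1) = Pow(Add(Rational(1, 26), t), -1))
Add(Function('J')(91), Mul(-1, Function('O')(-240))) = Add(Mul(91, Add(-200, 91)), Mul(-1, Mul(26, Pow(Add(1, Mul(26, -240)), -1)))) = Add(Mul(91, -109), Mul(-1, Mul(26, Pow(Add(1, -6240), -1)))) = Add(-9919, Mul(-1, Mul(26, Pow(-6239, -1)))) = Add(-9919, Mul(-1, Mul(26, Rational(-1, 6239)))) = Add(-9919, Mul(-1, Rational(-26, 6239))) = Add(-9919, Rational(26, 6239)) = Rational(-61884615, 6239)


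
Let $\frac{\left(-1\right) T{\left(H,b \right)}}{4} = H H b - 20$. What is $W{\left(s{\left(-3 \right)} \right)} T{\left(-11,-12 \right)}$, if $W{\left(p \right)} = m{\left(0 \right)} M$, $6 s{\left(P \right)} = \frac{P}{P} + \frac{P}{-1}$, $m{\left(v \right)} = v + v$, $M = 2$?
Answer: $0$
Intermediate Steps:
$m{\left(v \right)} = 2 v$
$s{\left(P \right)} = \frac{1}{6} - \frac{P}{6}$ ($s{\left(P \right)} = \frac{\frac{P}{P} + \frac{P}{-1}}{6} = \frac{1 + P \left(-1\right)}{6} = \frac{1 - P}{6} = \frac{1}{6} - \frac{P}{6}$)
$W{\left(p \right)} = 0$ ($W{\left(p \right)} = 2 \cdot 0 \cdot 2 = 0 \cdot 2 = 0$)
$T{\left(H,b \right)} = 80 - 4 b H^{2}$ ($T{\left(H,b \right)} = - 4 \left(H H b - 20\right) = - 4 \left(H^{2} b - 20\right) = - 4 \left(b H^{2} - 20\right) = - 4 \left(-20 + b H^{2}\right) = 80 - 4 b H^{2}$)
$W{\left(s{\left(-3 \right)} \right)} T{\left(-11,-12 \right)} = 0 \left(80 - - 48 \left(-11\right)^{2}\right) = 0 \left(80 - \left(-48\right) 121\right) = 0 \left(80 + 5808\right) = 0 \cdot 5888 = 0$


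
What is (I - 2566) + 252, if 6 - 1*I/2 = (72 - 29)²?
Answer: -6000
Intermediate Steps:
I = -3686 (I = 12 - 2*(72 - 29)² = 12 - 2*43² = 12 - 2*1849 = 12 - 3698 = -3686)
(I - 2566) + 252 = (-3686 - 2566) + 252 = -6252 + 252 = -6000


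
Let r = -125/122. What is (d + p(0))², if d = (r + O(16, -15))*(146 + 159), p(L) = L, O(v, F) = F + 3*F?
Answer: 1385700625/4 ≈ 3.4643e+8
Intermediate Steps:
r = -125/122 (r = -125*1/122 = -125/122 ≈ -1.0246)
O(v, F) = 4*F
d = -37225/2 (d = (-125/122 + 4*(-15))*(146 + 159) = (-125/122 - 60)*305 = -7445/122*305 = -37225/2 ≈ -18613.)
(d + p(0))² = (-37225/2 + 0)² = (-37225/2)² = 1385700625/4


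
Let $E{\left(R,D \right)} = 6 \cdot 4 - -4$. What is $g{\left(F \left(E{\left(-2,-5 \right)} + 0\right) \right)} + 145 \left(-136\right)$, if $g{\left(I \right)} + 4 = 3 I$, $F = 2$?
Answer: $-19556$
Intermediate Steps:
$E{\left(R,D \right)} = 28$ ($E{\left(R,D \right)} = 24 + 4 = 28$)
$g{\left(I \right)} = -4 + 3 I$
$g{\left(F \left(E{\left(-2,-5 \right)} + 0\right) \right)} + 145 \left(-136\right) = \left(-4 + 3 \cdot 2 \left(28 + 0\right)\right) + 145 \left(-136\right) = \left(-4 + 3 \cdot 2 \cdot 28\right) - 19720 = \left(-4 + 3 \cdot 56\right) - 19720 = \left(-4 + 168\right) - 19720 = 164 - 19720 = -19556$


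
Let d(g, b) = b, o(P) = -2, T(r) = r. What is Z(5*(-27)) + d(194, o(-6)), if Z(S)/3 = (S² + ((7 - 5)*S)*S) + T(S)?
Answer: 163618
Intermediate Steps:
Z(S) = 3*S + 9*S² (Z(S) = 3*((S² + ((7 - 5)*S)*S) + S) = 3*((S² + (2*S)*S) + S) = 3*((S² + 2*S²) + S) = 3*(3*S² + S) = 3*(S + 3*S²) = 3*S + 9*S²)
Z(5*(-27)) + d(194, o(-6)) = 3*(5*(-27))*(1 + 3*(5*(-27))) - 2 = 3*(-135)*(1 + 3*(-135)) - 2 = 3*(-135)*(1 - 405) - 2 = 3*(-135)*(-404) - 2 = 163620 - 2 = 163618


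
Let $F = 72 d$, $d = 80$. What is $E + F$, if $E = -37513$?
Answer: $-31753$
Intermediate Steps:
$F = 5760$ ($F = 72 \cdot 80 = 5760$)
$E + F = -37513 + 5760 = -31753$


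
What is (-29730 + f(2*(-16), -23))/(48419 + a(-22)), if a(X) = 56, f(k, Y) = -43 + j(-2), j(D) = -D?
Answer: -4253/6925 ≈ -0.61415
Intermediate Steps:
f(k, Y) = -41 (f(k, Y) = -43 - 1*(-2) = -43 + 2 = -41)
(-29730 + f(2*(-16), -23))/(48419 + a(-22)) = (-29730 - 41)/(48419 + 56) = -29771/48475 = -29771*1/48475 = -4253/6925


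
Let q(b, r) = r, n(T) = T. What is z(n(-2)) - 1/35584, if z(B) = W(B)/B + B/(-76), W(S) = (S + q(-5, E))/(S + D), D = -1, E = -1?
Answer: -320275/676096 ≈ -0.47371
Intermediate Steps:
W(S) = 1 (W(S) = (S - 1)/(S - 1) = (-1 + S)/(-1 + S) = 1)
z(B) = 1/B - B/76 (z(B) = 1/B + B/(-76) = 1/B + B*(-1/76) = 1/B - B/76)
z(n(-2)) - 1/35584 = (1/(-2) - 1/76*(-2)) - 1/35584 = (-½ + 1/38) - 1*1/35584 = -9/19 - 1/35584 = -320275/676096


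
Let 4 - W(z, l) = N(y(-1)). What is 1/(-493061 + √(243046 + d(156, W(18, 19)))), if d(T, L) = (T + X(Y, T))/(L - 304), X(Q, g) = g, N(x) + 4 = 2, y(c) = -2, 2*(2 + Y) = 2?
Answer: -73466089/36223227094731 - √5395841002/36223227094731 ≈ -2.0302e-6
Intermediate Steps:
Y = -1 (Y = -2 + (½)*2 = -2 + 1 = -1)
N(x) = -2 (N(x) = -4 + 2 = -2)
W(z, l) = 6 (W(z, l) = 4 - 1*(-2) = 4 + 2 = 6)
d(T, L) = 2*T/(-304 + L) (d(T, L) = (T + T)/(L - 304) = (2*T)/(-304 + L) = 2*T/(-304 + L))
1/(-493061 + √(243046 + d(156, W(18, 19)))) = 1/(-493061 + √(243046 + 2*156/(-304 + 6))) = 1/(-493061 + √(243046 + 2*156/(-298))) = 1/(-493061 + √(243046 + 2*156*(-1/298))) = 1/(-493061 + √(243046 - 156/149)) = 1/(-493061 + √(36213698/149)) = 1/(-493061 + √5395841002/149)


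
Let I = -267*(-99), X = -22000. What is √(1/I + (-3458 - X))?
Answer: 7*√29377233831/8811 ≈ 136.17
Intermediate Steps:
I = 26433
√(1/I + (-3458 - X)) = √(1/26433 + (-3458 - 1*(-22000))) = √(1/26433 + (-3458 + 22000)) = √(1/26433 + 18542) = √(490120687/26433) = 7*√29377233831/8811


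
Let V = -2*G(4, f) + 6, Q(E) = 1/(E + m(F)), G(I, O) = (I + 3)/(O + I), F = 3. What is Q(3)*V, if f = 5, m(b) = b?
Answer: 20/27 ≈ 0.74074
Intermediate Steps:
G(I, O) = (3 + I)/(I + O)
Q(E) = 1/(3 + E) (Q(E) = 1/(E + 3) = 1/(3 + E))
V = 40/9 (V = -2*(3 + 4)/(4 + 5) + 6 = -2*7/9 + 6 = -14/9 + 6 = 40/9 ≈ 4.4444)
Q(3)*V = (40/9)/(3 + 3) = (40/9)/6 = (⅙)*(40/9) = 20/27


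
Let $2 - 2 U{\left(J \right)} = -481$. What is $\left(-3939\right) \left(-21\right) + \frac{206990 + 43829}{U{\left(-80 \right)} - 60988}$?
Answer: $\frac{10049277829}{121493} \approx 82715.0$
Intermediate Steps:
$U{\left(J \right)} = \frac{483}{2}$ ($U{\left(J \right)} = 1 - - \frac{481}{2} = 1 + \frac{481}{2} = \frac{483}{2}$)
$\left(-3939\right) \left(-21\right) + \frac{206990 + 43829}{U{\left(-80 \right)} - 60988} = \left(-3939\right) \left(-21\right) + \frac{206990 + 43829}{\frac{483}{2} - 60988} = 82719 + \frac{250819}{- \frac{121493}{2}} = 82719 + 250819 \left(- \frac{2}{121493}\right) = 82719 - \frac{501638}{121493} = \frac{10049277829}{121493}$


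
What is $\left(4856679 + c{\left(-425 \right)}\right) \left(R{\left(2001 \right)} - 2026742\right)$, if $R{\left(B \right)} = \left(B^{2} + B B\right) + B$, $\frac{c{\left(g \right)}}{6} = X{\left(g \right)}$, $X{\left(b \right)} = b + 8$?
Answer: $29043807931197$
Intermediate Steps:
$X{\left(b \right)} = 8 + b$
$c{\left(g \right)} = 48 + 6 g$ ($c{\left(g \right)} = 6 \left(8 + g\right) = 48 + 6 g$)
$R{\left(B \right)} = B + 2 B^{2}$ ($R{\left(B \right)} = \left(B^{2} + B^{2}\right) + B = 2 B^{2} + B = B + 2 B^{2}$)
$\left(4856679 + c{\left(-425 \right)}\right) \left(R{\left(2001 \right)} - 2026742\right) = \left(4856679 + \left(48 + 6 \left(-425\right)\right)\right) \left(2001 \left(1 + 2 \cdot 2001\right) - 2026742\right) = \left(4856679 + \left(48 - 2550\right)\right) \left(2001 \left(1 + 4002\right) - 2026742\right) = \left(4856679 - 2502\right) \left(2001 \cdot 4003 - 2026742\right) = 4854177 \left(8010003 - 2026742\right) = 4854177 \cdot 5983261 = 29043807931197$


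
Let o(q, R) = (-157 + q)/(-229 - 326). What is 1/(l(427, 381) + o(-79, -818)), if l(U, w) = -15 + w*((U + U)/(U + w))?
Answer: 224220/87023329 ≈ 0.0025766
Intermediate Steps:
l(U, w) = -15 + 2*U*w/(U + w) (l(U, w) = -15 + w*((2*U)/(U + w)) = -15 + w*(2*U/(U + w)) = -15 + 2*U*w/(U + w))
o(q, R) = 157/555 - q/555 (o(q, R) = (-157 + q)/(-555) = (-157 + q)*(-1/555) = 157/555 - q/555)
1/(l(427, 381) + o(-79, -818)) = 1/((-15*427 - 15*381 + 2*427*381)/(427 + 381) + (157/555 - 1/555*(-79))) = 1/((-6405 - 5715 + 325374)/808 + (157/555 + 79/555)) = 1/((1/808)*313254 + 236/555) = 1/(156627/404 + 236/555) = 1/(87023329/224220) = 224220/87023329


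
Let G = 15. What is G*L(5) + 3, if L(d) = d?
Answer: 78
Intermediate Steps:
G*L(5) + 3 = 15*5 + 3 = 75 + 3 = 78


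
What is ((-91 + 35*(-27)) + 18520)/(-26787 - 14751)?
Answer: -2914/6923 ≈ -0.42092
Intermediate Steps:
((-91 + 35*(-27)) + 18520)/(-26787 - 14751) = ((-91 - 945) + 18520)/(-41538) = (-1036 + 18520)*(-1/41538) = 17484*(-1/41538) = -2914/6923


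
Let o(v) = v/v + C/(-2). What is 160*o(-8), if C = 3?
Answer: -80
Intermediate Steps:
o(v) = -½ (o(v) = v/v + 3/(-2) = 1 + 3*(-½) = 1 - 3/2 = -½)
160*o(-8) = 160*(-½) = -80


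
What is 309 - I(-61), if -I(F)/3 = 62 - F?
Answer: 678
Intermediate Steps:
I(F) = -186 + 3*F (I(F) = -3*(62 - F) = -186 + 3*F)
309 - I(-61) = 309 - (-186 + 3*(-61)) = 309 - (-186 - 183) = 309 - 1*(-369) = 309 + 369 = 678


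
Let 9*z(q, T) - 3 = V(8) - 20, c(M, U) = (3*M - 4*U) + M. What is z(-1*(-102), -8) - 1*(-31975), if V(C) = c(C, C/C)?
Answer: 287786/9 ≈ 31976.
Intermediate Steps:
c(M, U) = -4*U + 4*M (c(M, U) = (-4*U + 3*M) + M = -4*U + 4*M)
V(C) = -4 + 4*C (V(C) = -4*C/C + 4*C = -4*1 + 4*C = -4 + 4*C)
z(q, T) = 11/9 (z(q, T) = ⅓ + ((-4 + 4*8) - 20)/9 = ⅓ + ((-4 + 32) - 20)/9 = ⅓ + (28 - 20)/9 = ⅓ + (⅑)*8 = ⅓ + 8/9 = 11/9)
z(-1*(-102), -8) - 1*(-31975) = 11/9 - 1*(-31975) = 11/9 + 31975 = 287786/9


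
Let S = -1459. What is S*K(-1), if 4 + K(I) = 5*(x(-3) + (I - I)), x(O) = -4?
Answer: 35016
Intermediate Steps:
K(I) = -24 (K(I) = -4 + 5*(-4 + (I - I)) = -4 + 5*(-4 + 0) = -4 + 5*(-4) = -4 - 20 = -24)
S*K(-1) = -1459*(-24) = 35016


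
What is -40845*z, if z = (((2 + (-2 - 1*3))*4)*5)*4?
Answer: 9802800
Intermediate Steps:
z = -240 (z = (((2 + (-2 - 3))*4)*5)*4 = (((2 - 5)*4)*5)*4 = (-3*4*5)*4 = -12*5*4 = -60*4 = -240)
-40845*z = -40845*(-240) = 9802800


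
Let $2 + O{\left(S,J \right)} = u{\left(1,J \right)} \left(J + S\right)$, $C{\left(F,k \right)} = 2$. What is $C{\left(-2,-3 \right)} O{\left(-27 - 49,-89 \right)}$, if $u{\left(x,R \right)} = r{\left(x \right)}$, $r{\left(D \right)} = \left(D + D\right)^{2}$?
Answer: $-1324$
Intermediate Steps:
$r{\left(D \right)} = 4 D^{2}$ ($r{\left(D \right)} = \left(2 D\right)^{2} = 4 D^{2}$)
$u{\left(x,R \right)} = 4 x^{2}$
$O{\left(S,J \right)} = -2 + 4 J + 4 S$ ($O{\left(S,J \right)} = -2 + 4 \cdot 1^{2} \left(J + S\right) = -2 + 4 \cdot 1 \left(J + S\right) = -2 + 4 \left(J + S\right) = -2 + \left(4 J + 4 S\right) = -2 + 4 J + 4 S$)
$C{\left(-2,-3 \right)} O{\left(-27 - 49,-89 \right)} = 2 \left(-2 + 4 \left(-89\right) + 4 \left(-27 - 49\right)\right) = 2 \left(-2 - 356 + 4 \left(-27 - 49\right)\right) = 2 \left(-2 - 356 + 4 \left(-76\right)\right) = 2 \left(-2 - 356 - 304\right) = 2 \left(-662\right) = -1324$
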